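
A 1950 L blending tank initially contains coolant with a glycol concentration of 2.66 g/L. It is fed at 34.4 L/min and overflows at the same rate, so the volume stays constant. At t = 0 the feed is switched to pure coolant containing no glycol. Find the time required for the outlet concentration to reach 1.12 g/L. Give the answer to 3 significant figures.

49.0 min

Species balance: V dC/dt = Q(C_in − C) ⇒ τ = V/Q = 56.686 min.
C(t) = C_in + (C₀ − C_in) e^(−t/τ). Set C = 1.12 and solve for t:
e^(−t/τ) = (C − C_in)/(C₀ − C_in) = (1.12 − 0)/(2.66 − 0) = 0.42105
t = −τ ln(…) = 56.686 × 0.86500 = 49.033 min.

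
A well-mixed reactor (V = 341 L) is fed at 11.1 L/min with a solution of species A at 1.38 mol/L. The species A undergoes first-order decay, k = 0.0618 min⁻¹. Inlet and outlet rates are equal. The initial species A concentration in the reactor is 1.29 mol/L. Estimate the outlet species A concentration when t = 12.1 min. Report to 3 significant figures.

0.736 mol/L

V dC/dt = Q(C_in − C) − k V C.
This is linear with rate a = Q/V + k = 0.094351 min⁻¹.
C_ss = Q C_in/(Q + kV) = 0.47610 mol/L; C(t) = C_ss + (C₀ − C_ss) e^(−a t).
C(12.1) = 0.47610 + (0.81390)·e^(−0.094351·12.1) = 0.47610 + (0.81390)·0.31929 = 0.73597 mol/L.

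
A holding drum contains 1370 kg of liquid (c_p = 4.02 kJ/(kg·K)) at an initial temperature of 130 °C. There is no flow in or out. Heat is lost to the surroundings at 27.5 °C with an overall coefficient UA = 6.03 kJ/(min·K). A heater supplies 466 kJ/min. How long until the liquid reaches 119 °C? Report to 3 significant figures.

523 min

Lumped-capacitance energy balance: M c_p dT/dt = UA(T_amb − T) + Q̇.
τ = M c_p/UA = 913.33 min; T_ss = T_amb + Q̇/UA = 27.5 + 466/6.03 = 104.78 °C.
T(t) = T_ss + (T₀ − T_ss)e^(−t/τ); set T = 119:
t = −τ ln[(T − T_ss)/(T₀ − T_ss)] = −913.33 · ln(0.56383) = 523.34 min.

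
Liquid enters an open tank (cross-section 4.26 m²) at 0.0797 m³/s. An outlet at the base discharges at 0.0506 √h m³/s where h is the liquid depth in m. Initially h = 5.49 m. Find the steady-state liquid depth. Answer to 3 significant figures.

Mass balance (ρ constant): A dh/dt = Q_in − 0.0506 √h. At steady state dh/dt = 0:
Q_in = 0.0506 √h_ss ⇒ √h_ss = 0.0797/0.0506 = 1.5751.
h_ss = 1.5751² = 2.4809 m. (Since h₀ = 5.49 m > h_ss, the level will fall toward this value.)

2.48 m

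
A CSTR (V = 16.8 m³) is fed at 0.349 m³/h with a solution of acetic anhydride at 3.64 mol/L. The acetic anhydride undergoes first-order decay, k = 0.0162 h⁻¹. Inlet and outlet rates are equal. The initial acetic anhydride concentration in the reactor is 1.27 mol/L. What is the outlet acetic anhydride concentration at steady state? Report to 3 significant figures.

V dC/dt = Q(C_in − C) − k V C.
Steady state (dC/dt = 0): C_ss = Q C_in/(Q + kV) = C_in/(1 + kV/Q).
C_ss = 0.349·3.64/(0.349 + 0.0162·16.8) = 1.2704/0.62116 = 2.0451 mol/L.

2.05 mol/L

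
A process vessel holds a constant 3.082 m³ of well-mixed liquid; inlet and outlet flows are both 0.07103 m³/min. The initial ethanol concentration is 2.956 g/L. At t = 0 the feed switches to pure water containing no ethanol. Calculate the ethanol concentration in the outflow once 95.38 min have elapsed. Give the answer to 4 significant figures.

Accumulation = in − out for the solute gives V dC/dt = Q(C_in − C).
So dC/dt = (C_in − C)/τ with τ = V/Q = 3.082/0.07103 = 43.3901 min.
Solution: C(t) = C_in + (C₀ − C_in) e^(−t/τ).
C(95.38) = 0 + (2.956 − 0)·e^(−95.38/43.3901) = 0 + (2.95600)·0.111003 = 0.328125 g/L.

0.3281 g/L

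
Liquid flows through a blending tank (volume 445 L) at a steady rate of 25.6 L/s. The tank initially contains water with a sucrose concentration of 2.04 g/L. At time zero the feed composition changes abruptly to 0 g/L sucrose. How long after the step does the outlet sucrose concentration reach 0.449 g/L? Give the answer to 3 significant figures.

26.3 s

Species balance: V dC/dt = Q(C_in − C) ⇒ τ = V/Q = 17.383 s.
C(t) = C_in + (C₀ − C_in) e^(−t/τ). Set C = 0.449 and solve for t:
e^(−t/τ) = (C − C_in)/(C₀ − C_in) = (0.449 − 0)/(2.04 − 0) = 0.22010
t = −τ ln(…) = 17.383 × 1.5137 = 26.312 s.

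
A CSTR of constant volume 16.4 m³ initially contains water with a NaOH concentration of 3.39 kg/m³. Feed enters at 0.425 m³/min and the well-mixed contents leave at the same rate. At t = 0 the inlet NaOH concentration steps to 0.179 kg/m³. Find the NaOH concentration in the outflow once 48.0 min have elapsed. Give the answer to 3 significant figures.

Species balance on the tank: V dC/dt = Q(C_in − C).
Time constant τ = V/Q = 16.4/0.425 = 38.588 min.
C approaches C_in exponentially: C(t) = C_in + (C₀ − C_in) e^(−t/τ).
C(48.0) = 0.179 + (3.39 − 0.179)·e^(−48.0/38.588) = 0.179 + (3.2110)·0.28826 = 1.1046 kg/m³.

1.10 kg/m³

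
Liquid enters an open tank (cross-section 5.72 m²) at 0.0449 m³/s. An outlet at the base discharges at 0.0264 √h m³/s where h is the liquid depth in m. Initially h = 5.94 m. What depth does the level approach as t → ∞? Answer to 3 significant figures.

2.89 m

Unsteady balance on liquid volume: A dh/dt = Q_in − 0.0264 √h. At steady state dh/dt = 0:
Q_in = 0.0264 √h_ss ⇒ √h_ss = 0.0449/0.0264 = 1.7008.
h_ss = 1.7008² = 2.8926 m. (Since h₀ = 5.94 m > h_ss, the level will fall toward this value.)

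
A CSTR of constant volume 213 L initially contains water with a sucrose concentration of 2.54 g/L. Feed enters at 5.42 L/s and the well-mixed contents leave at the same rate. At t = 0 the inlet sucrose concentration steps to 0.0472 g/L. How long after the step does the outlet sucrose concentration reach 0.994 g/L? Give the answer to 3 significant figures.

38.0 s

Unsteady species balance (constant V, well mixed): V dC/dt = Q(C_in − C), so τ = V/Q = 39.299 s.
C(t) = C_in + (C₀ − C_in) e^(−t/τ). Set C = 0.994 and solve for t:
e^(−t/τ) = (C − C_in)/(C₀ − C_in) = (0.994 − 0.0472)/(2.54 − 0.0472) = 0.37981
t = −τ ln(…) = 39.299 × 0.96807 = 38.044 s.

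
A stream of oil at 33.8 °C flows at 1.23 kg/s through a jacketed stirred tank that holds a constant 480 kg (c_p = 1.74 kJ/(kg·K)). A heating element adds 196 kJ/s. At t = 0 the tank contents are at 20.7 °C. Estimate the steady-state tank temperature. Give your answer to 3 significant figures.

Unsteady energy balance on the tank contents: M c_p dT/dt = ṁ c_p (T_in − T) + 196.
At steady state dT/dt = 0 ⇒ T_ss = T_in + Q̇/(ṁ c_p) = 33.8 + 196/(1.23·1.74) = 125.38 °C.

125 °C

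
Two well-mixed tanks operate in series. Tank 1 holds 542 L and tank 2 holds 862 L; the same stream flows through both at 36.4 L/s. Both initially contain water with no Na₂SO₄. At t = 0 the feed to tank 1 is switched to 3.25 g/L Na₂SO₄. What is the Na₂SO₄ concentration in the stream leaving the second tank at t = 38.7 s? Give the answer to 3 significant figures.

1.95 g/L

Each tank obeys Vᵢ dCᵢ/dt = Q(Cᵢ₋₁ − Cᵢ), so τᵢ = Vᵢ/Q.
τ₁ = 542/36.4 = 14.890 s; τ₂ = 862/36.4 = 23.681 s.
Tank 1: C₁ = C_in(1 − e^(−t/τ₁)). Tank 2 (τ₁ ≠ τ₂): C₂ = C_in[1 − (τ₁ e^(−t/τ₁) − τ₂ e^(−t/τ₂))/(τ₁ − τ₂)].
At t = 38.7: e^(−t/τ₁) = 0.074345, e^(−t/τ₂) = 0.19511.
C₂ = 3.25·[1 − (14.890·0.074345 − 23.681·0.19511)/(-8.7912)] = 3.25·0.60035 = 1.9511 g/L.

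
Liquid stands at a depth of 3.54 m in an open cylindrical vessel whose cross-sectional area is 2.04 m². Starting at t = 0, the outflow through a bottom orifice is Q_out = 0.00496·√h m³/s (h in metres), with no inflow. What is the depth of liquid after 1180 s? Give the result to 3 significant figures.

0.200 m

A dh/dt = −Q_out = −0.00496 √h.
∫ h^(−1/2) dh = −(0.00496/A) ∫ dt, giving 2√h = 2√h₀ − (0.00496/A) t.
√h = √3.54 − 0.00496·1180/(2·2.04) = 1.8815 − 1.4345 = 0.44698.
h = 0.44698² = 0.19979 m.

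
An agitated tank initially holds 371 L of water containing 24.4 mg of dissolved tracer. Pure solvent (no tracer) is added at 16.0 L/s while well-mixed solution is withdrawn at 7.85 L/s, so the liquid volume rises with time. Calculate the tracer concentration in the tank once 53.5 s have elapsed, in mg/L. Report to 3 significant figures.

0.0143 mg/L

Let m(t) be the amount of tracer. Volume: V(t) = V₀ + (Q_in − Q_out) t = 371 + 8.1500 t; V(53.5) = 807.03 L.
No tracer enters, so dm/dt = −Q_out · (m/V).
dm/m = −Q_out dt/(V₀ + 8.1500 t); integrating gives ln(m/m₀) = −(Q_out/(Q_in−Q_out)) ln(V/V₀).
m = m₀ (V₀/V)^(Q_out/(Q_in−Q_out)) = 24.4 × (371/807.03)^(0.96319) = 11.543 mg.
C = m/V = 11.543/807.03 = 0.014303 mg/L.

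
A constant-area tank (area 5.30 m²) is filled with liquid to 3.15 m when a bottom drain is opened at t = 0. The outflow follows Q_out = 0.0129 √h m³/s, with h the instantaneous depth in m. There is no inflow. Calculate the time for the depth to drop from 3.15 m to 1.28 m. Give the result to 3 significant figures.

Mass balance (ρ constant): A dh/dt = −0.0129 √h.
∫ h^(−1/2) dh = −(0.0129/A) ∫ dt, giving 2√h = 2√h₀ − (0.0129/A) t.
t = 2A(√h₀ − √h)/0.0129 = 2·5.30·(√3.15 − √1.28)/0.0129
  = 10.600 × (1.7748 − 1.1314) / 0.0129 = 528.73 s.

529 s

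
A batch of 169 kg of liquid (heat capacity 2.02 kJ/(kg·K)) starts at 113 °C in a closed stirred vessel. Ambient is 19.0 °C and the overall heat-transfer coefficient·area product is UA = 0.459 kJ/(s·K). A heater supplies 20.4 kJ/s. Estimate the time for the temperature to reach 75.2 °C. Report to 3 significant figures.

M c_p dT/dt = −UA(T − T_amb) + Q̇.
τ = M c_p/UA = 743.75 s; T_ss = T_amb + Q̇/UA = 19.0 + 20.4/0.459 = 63.444 °C.
T(t) = T_ss + (T₀ − T_ss)e^(−t/τ); set T = 75.2:
t = −τ ln[(T − T_ss)/(T₀ − T_ss)] = −743.75 · ln(0.23722) = 1070.1 s.

1070 s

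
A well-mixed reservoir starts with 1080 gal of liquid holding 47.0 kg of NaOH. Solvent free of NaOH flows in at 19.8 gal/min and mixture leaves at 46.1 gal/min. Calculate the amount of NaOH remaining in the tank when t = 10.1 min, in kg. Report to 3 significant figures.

28.7 kg

Let m(t) be the amount of NaOH. Volume: V(t) = V₀ + (Q_in − Q_out) t = 1080 − 26.300 t; V(10.1) = 814.37 gal.
Solute balance: dm/dt = 0 − Q_out C = −Q_out m/V(t).
dm/m = −Q_out dt/(V₀ − 26.300 t); integrating gives ln(m/m₀) = −(Q_out/(Q_in−Q_out)) ln(V/V₀).
m = m₀ (V₀/V)^(Q_out/(Q_in−Q_out)) = 47.0 × (1080/814.37)^(-1.7529) = 28.655 kg.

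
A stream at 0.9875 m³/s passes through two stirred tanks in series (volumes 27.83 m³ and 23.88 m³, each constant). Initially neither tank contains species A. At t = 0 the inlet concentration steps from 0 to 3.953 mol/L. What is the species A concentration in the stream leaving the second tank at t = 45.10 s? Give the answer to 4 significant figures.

2.033 mol/L

Each tank obeys Vᵢ dCᵢ/dt = Q(Cᵢ₋₁ − Cᵢ), so τᵢ = Vᵢ/Q.
τ₁ = 27.83/0.9875 = 28.1823 s; τ₂ = 23.88/0.9875 = 24.1823 s.
Solving the cascade with C₁(0)=C₂(0)=0 gives C₂(t) = C_in[1 − (τ₁ e^(−t/τ₁) − τ₂ e^(−t/τ₂))/(τ₁ − τ₂)].
At t = 45.10: e^(−t/τ₁) = 0.201837, e^(−t/τ₂) = 0.154896.
C₂ = 3.953·[1 − (28.1823·0.201837 − 24.1823·0.154896)/(4.00000)] = 3.953·0.514380 = 2.03334 mol/L.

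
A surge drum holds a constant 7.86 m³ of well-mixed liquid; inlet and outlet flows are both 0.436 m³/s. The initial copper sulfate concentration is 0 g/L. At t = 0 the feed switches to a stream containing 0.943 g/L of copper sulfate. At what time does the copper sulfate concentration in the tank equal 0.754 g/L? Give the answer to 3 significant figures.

Species balance: V dC/dt = Q(C_in − C) ⇒ τ = V/Q = 18.028 s.
C(t) = C_in + (C₀ − C_in) e^(−t/τ). Set C = 0.754 and solve for t:
e^(−t/τ) = (C − C_in)/(C₀ − C_in) = (0.754 − 0.943)/(0 − 0.943) = 0.20042
t = −τ ln(…) = 18.028 × 1.6073 = 28.976 s.

29.0 s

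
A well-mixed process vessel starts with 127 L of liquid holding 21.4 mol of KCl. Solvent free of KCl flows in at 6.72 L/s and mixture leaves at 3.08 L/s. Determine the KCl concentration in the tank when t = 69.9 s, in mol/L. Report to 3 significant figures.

0.0221 mol/L

Let m(t) be the amount of KCl. Volume: V(t) = V₀ + (Q_in − Q_out) t = 127 + 3.6400 t; V(69.9) = 381.44 L.
Solute balance: dm/dt = 0 − Q_out C = −Q_out m/V(t).
dm/m = −Q_out dt/(V₀ + 3.6400 t); integrating gives ln(m/m₀) = −(Q_out/(Q_in−Q_out)) ln(V/V₀).
m = m₀ (V₀/V)^(Q_out/(Q_in−Q_out)) = 21.4 × (127/381.44)^(0.84615) = 8.4387 mol.
C = m/V = 8.4387/381.44 = 0.022123 mol/L.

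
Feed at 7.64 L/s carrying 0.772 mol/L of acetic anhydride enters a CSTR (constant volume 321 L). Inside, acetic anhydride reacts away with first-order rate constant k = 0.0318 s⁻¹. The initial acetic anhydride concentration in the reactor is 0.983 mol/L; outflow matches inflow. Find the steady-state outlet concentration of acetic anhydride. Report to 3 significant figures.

Accumulation = in − out − consumed: V dC/dt = Q C_in − Q C − k V C.
At steady state: 0 = Q C_in − (Q + kV) C_ss, so C_ss = Q C_in/(Q + kV).
C_ss = 7.64·0.772/(7.64 + 0.0318·321) = 5.8981/17.848 = 0.33047 mol/L.

0.330 mol/L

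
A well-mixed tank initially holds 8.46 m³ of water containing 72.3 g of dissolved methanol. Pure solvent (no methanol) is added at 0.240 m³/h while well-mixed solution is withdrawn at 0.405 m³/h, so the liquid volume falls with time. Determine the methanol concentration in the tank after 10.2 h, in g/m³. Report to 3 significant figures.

6.19 g/m³

Let m(t) be the amount of methanol. Volume: V(t) = V₀ + (Q_in − Q_out) t = 8.46 − 0.16500 t; V(10.2) = 6.7770 m³.
Solute balance: dm/dt = 0 − Q_out C = −Q_out m/V(t).
dm/m = −Q_out dt/(V₀ − 0.16500 t); integrating gives ln(m/m₀) = −(Q_out/(Q_in−Q_out)) ln(V/V₀).
m = m₀ (V₀/V)^(Q_out/(Q_in−Q_out)) = 72.3 × (8.46/6.7770)^(-2.4545) = 41.945 g.
C = m/V = 41.945/6.7770 = 6.1894 g/m³.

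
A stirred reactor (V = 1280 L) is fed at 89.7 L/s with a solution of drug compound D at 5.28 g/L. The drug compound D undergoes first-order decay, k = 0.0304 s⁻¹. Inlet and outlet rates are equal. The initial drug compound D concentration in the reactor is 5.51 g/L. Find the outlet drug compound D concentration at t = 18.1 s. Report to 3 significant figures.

3.98 g/L

Accumulation = in − out − consumed: V dC/dt = Q C_in − Q C − k V C.
dC/dt = (Q/V) C_in − (Q/V + k) C; effective rate a = Q/V + k = 0.070078 + 0.0304 = 0.10048 s⁻¹.
C_ss = Q C_in/(Q + kV) = 3.6825 g/L; C(t) = C_ss + (C₀ − C_ss) e^(−a t).
C(18.1) = 3.6825 + (1.8275)·e^(−0.10048·18.1) = 3.6825 + (1.8275)·0.16224 = 3.9790 g/L.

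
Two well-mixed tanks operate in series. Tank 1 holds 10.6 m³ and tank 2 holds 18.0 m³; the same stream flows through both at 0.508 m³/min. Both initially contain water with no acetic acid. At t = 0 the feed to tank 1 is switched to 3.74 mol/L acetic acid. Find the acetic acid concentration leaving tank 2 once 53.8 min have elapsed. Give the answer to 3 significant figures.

Time constants: τᵢ = Vᵢ/Q for each well-mixed tank.
τ₁ = 10.6/0.508 = 20.866 min; τ₂ = 18.0/0.508 = 35.433 min.
Solving the cascade with C₁(0)=C₂(0)=0 gives C₂(t) = C_in[1 − (τ₁ e^(−t/τ₁) − τ₂ e^(−t/τ₂))/(τ₁ − τ₂)].
At t = 53.8: e^(−t/τ₁) = 0.075900, e^(−t/τ₂) = 0.21907.
C₂ = 3.74·[1 − (20.866·0.075900 − 35.433·0.21907)/(-14.567)] = 3.74·0.57584 = 2.1537 mol/L.

2.15 mol/L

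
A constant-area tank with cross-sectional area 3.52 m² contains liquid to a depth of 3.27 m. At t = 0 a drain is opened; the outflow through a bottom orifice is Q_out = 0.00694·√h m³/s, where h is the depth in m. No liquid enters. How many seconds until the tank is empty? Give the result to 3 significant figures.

Mass balance (ρ constant): A dh/dt = −0.00694 √h.
This is separable: 2 d(√h)/dt = −0.00694/A, so √h = √h₀ − (0.00694/(2A)) t.
Tank is empty when √h = 0: t_empty = 2A√h₀/0.00694.
t_empty = 2·3.52·√3.27/0.00694 = 7.0400·1.8083/0.00694 = 1834.4 s.

1830 s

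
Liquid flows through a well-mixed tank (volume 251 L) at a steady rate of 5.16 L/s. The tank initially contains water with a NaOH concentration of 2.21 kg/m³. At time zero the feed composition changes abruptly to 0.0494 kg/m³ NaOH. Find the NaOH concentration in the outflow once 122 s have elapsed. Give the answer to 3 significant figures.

Accumulation = in − out for the solute gives V dC/dt = Q(C_in − C).
Rewrite as dC/dt + C/τ = C_in/τ, τ = V/Q = 48.643 s.
C approaches C_in exponentially: C(t) = C_in + (C₀ − C_in) e^(−t/τ).
C(122) = 0.0494 + (2.21 − 0.0494)·e^(−122/48.643) = 0.0494 + (2.1606)·0.081427 = 0.22533 kg/m³.

0.225 kg/m³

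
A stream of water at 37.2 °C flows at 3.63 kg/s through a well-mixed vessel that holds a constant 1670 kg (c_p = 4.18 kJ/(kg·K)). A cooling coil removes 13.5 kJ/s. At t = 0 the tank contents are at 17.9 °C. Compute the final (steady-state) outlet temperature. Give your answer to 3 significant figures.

Heat balance on the well-mixed liquid: M c_p dT/dt = ṁ c_p (T_in − T) − 13.5.
At steady state dT/dt = 0 ⇒ T_ss = T_in − Q̇/(ṁ c_p) = 37.2 − 13.5/(3.63·4.18) = 36.310 °C.

36.3 °C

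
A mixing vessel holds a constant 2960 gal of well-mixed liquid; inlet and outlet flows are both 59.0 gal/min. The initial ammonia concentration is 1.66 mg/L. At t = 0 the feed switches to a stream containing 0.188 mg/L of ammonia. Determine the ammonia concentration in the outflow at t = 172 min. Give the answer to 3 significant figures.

0.236 mg/L

Transient balance on the dissolved component: V dC/dt = Q(C_in − C).
Time constant τ = V/Q = 2960/59.0 = 50.169 min.
This is linear first-order; C(t) = C_in + (C₀ − C_in) e^(−t/τ).
C(172) = 0.188 + (1.66 − 0.188)·e^(−172/50.169) = 0.188 + (1.4720)·0.032440 = 0.23575 mg/L.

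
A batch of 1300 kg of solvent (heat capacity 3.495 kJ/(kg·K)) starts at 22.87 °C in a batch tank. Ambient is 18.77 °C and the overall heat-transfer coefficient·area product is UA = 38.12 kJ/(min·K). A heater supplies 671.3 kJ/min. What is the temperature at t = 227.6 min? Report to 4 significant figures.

M c_p dT/dt = −UA(T − T_amb) + Q̇.
dT/dt = (T_ss − T)/τ with T_ss = T_amb + Q̇/UA = 18.77 + 671.3/38.12 = 36.3802 °C, τ = M c_p/UA = 1300·3.495/38.12 = 119.189 min.
This is linear first-order; T(t) = T_ss + (T₀ − T_ss) e^(−t/τ).
T(227.6) = 36.3802 + (-13.5102)·0.148145 = 34.3787 °C.

34.38 °C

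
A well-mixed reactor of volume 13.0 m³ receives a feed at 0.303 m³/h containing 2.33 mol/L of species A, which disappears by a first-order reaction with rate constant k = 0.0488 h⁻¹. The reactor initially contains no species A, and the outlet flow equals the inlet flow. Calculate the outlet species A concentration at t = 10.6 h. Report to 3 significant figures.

0.402 mol/L

Accumulation = in − out − consumed: V dC/dt = Q C_in − Q C − k V C.
dC/dt = (Q/V) C_in − (Q/V + k) C; effective rate a = Q/V + k = 0.023308 + 0.0488 = 0.072108 h⁻¹.
C_ss = Q C_in/(Q + kV) = 0.75314 mol/L; C(t) = C_ss + (C₀ − C_ss) e^(−a t).
C(10.6) = 0.75314 + (-0.75314)·e^(−0.072108·10.6) = 0.75314 + (-0.75314)·0.46564 = 0.40245 mol/L.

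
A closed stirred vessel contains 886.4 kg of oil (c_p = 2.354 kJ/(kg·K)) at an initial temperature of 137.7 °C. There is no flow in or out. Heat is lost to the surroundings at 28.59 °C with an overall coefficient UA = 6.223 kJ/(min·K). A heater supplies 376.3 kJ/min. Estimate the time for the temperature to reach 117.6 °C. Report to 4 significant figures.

Heat balance on the well-mixed liquid: M c_p dT/dt = −UA(T − T_amb) + Q̇.
τ = M c_p/UA = 335.302 min; T_ss = T_amb + Q̇/UA = 28.59 + 376.3/6.223 = 89.0592 °C.
T(t) = T_ss + (T₀ − T_ss)e^(−t/τ); set T = 117.6:
t = −τ ln[(T − T_ss)/(T₀ − T_ss)] = −335.302 · ln(0.586766) = 178.759 min.

178.8 min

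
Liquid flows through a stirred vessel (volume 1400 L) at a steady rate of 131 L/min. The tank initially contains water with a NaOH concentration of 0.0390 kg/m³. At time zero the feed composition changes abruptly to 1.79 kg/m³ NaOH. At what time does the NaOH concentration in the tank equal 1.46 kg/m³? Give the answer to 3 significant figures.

Accumulation = in − out for the solute gives V dC/dt = Q(C_in − C), so τ = V/Q = 10.687 min.
C(t) = C_in + (C₀ − C_in) e^(−t/τ). Set C = 1.46 and solve for t:
e^(−t/τ) = (C − C_in)/(C₀ − C_in) = (1.46 − 1.79)/(0.0390 − 1.79) = 0.18846
t = −τ ln(…) = 10.687 × 1.6688 = 17.835 min.

17.8 min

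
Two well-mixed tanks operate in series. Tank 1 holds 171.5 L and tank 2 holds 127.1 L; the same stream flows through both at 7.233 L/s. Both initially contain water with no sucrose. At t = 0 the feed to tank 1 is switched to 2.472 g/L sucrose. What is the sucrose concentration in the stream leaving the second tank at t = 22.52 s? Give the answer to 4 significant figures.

Species balance on tank i: dCᵢ/dt = (Cᵢ₋₁ − Cᵢ)/τᵢ with τᵢ = Vᵢ/Q.
τ₁ = 171.5/7.233 = 23.7108 s; τ₂ = 127.1/7.233 = 17.5722 s.
Solving the cascade with C₁(0)=C₂(0)=0 gives C₂(t) = C_in[1 − (τ₁ e^(−t/τ₁) − τ₂ e^(−t/τ₂))/(τ₁ − τ₂)].
At t = 22.52: e^(−t/τ₁) = 0.386826, e^(−t/τ₂) = 0.277602.
C₂ = 2.472·[1 − (23.7108·0.386826 − 17.5722·0.277602)/(6.13853)] = 2.472·0.300507 = 0.742852 g/L.

0.7429 g/L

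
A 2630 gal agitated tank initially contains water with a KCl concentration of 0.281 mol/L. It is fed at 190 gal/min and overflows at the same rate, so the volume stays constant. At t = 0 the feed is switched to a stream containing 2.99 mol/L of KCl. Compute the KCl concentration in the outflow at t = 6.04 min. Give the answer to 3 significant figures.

1.24 mol/L

Accumulation = in − out for the solute gives V dC/dt = Q(C_in − C).
Rewrite as dC/dt + C/τ = C_in/τ, τ = V/Q = 13.842 min.
Solution: C(t) = C_in + (C₀ − C_in) e^(−t/τ).
C(6.04) = 2.99 + (0.281 − 2.99)·e^(−6.04/13.842) = 2.99 + (-2.7090)·0.64639 = 1.2389 mol/L.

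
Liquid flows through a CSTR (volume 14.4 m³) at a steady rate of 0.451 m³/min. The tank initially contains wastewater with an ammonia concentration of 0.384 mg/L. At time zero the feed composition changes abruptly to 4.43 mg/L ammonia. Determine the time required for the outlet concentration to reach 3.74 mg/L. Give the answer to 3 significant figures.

Accumulation = in − out for the solute gives V dC/dt = Q(C_in − C), so τ = V/Q = 31.929 min.
C(t) = C_in + (C₀ − C_in) e^(−t/τ). Set C = 3.74 and solve for t:
e^(−t/τ) = (C − C_in)/(C₀ − C_in) = (3.74 − 4.43)/(0.384 − 4.43) = 0.17054
t = −τ ln(…) = 31.929 × 1.7688 = 56.476 min.

56.5 min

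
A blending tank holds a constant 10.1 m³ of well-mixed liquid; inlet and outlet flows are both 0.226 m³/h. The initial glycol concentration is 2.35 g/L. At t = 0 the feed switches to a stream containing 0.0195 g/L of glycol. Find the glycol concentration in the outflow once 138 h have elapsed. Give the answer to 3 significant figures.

0.126 g/L

Accumulation = in − out for the solute gives V dC/dt = Q(C_in − C).
Time constant τ = V/Q = 10.1/0.226 = 44.690 h.
Integrating: C(t) = C_in + (C₀ − C_in) e^(−t/τ).
C(138) = 0.0195 + (2.35 − 0.0195)·e^(−138/44.690) = 0.0195 + (2.3305)·0.045597 = 0.12576 g/L.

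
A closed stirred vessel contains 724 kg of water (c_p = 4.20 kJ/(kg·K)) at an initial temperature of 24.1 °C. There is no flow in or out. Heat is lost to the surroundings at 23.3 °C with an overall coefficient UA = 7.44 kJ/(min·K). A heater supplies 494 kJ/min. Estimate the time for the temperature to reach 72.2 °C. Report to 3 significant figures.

540 min

Unsteady energy balance on the tank contents: M c_p dT/dt = −UA(T − T_amb) + Q̇.
τ = M c_p/UA = 408.71 min; T_ss = T_amb + Q̇/UA = 23.3 + 494/7.44 = 89.698 °C.
T(t) = T_ss + (T₀ − T_ss)e^(−t/τ); set T = 72.2:
t = −τ ln[(T − T_ss)/(T₀ − T_ss)] = −408.71 · ln(0.26674) = 540.10 min.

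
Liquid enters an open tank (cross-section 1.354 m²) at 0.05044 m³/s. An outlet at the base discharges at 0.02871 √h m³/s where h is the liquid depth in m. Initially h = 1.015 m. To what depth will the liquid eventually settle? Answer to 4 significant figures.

3.087 m

Level balance: A dh/dt = 0.05044 − 0.02871 √h. Setting dh/dt = 0:
Q_in = 0.02871 √h_ss ⇒ √h_ss = 0.05044/0.02871 = 1.75688.
h_ss = 1.75688² = 3.08662 m. (Since h₀ = 1.015 m < h_ss, the level will rise toward this value.)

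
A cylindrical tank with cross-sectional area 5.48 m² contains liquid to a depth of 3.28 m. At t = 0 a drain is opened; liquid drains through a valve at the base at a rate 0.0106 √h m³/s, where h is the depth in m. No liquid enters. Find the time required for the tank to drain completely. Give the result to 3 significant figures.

A dh/dt = −Q_out = −0.0106 √h.
Separate and integrate: 2(√h − √h₀) = −(0.0106/A) t.
Tank is empty when √h = 0: t_empty = 2A√h₀/0.0106.
t_empty = 2·5.48·√3.28/0.0106 = 10.960·1.8111/0.0106 = 1872.6 s.

1870 s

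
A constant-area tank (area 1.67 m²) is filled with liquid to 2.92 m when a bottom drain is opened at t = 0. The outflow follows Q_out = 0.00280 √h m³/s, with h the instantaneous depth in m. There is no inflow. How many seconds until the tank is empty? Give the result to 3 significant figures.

2040 s

With no inflow, A dh/dt = −0.00280 √h.
This is separable: 2 d(√h)/dt = −0.00280/A, so √h = √h₀ − (0.00280/(2A)) t.
Set h = 0: 2√h₀ = (0.00280/A) t_empty ⇒ t_empty = 2A√h₀/0.00280.
t_empty = 2·1.67·√2.92/0.00280 = 3.3400·1.7088/0.00280 = 2038.4 s.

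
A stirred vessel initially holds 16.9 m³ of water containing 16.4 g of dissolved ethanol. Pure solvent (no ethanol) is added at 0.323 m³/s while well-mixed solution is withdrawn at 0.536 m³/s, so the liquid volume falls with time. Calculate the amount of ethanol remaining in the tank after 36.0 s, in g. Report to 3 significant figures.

Total volume: dV/dt = Q_in − Q_out = -0.21300 m³/s, so V(t) = 16.9 − 0.21300 t and V(36.0) = 9.2320 m³.
Species balance (pure solvent in): dm/dt = −Q_out · m/V(t).
dm/m = −Q_out dt/(V₀ − 0.21300 t); integrating gives ln(m/m₀) = −(Q_out/(Q_in−Q_out)) ln(V/V₀).
m = m₀ (V₀/V)^(Q_out/(Q_in−Q_out)) = 16.4 × (16.9/9.2320)^(-2.5164) = 3.5814 g.

3.58 g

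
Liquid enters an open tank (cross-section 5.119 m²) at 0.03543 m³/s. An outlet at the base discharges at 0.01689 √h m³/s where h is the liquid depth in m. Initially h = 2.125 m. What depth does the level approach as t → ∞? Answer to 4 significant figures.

4.400 m

Level balance: A dh/dt = 0.03543 − 0.01689 √h. Setting dh/dt = 0:
Q_in = 0.01689 √h_ss ⇒ √h_ss = 0.03543/0.01689 = 2.09769.
h_ss = 2.09769² = 4.40031 m. (Since h₀ = 2.125 m < h_ss, the level will rise toward this value.)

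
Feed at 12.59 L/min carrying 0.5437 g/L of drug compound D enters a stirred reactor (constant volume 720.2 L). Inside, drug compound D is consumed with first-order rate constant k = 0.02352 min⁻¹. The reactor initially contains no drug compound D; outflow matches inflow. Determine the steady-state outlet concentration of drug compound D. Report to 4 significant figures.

0.2318 g/L

Accumulation = in − out − consumed: V dC/dt = Q C_in − Q C − k V C.
At steady state: 0 = Q C_in − (Q + kV) C_ss, so C_ss = Q C_in/(Q + kV).
C_ss = 12.59·0.5437/(12.59 + 0.02352·720.2) = 6.84518/29.5291 = 0.231811 g/L.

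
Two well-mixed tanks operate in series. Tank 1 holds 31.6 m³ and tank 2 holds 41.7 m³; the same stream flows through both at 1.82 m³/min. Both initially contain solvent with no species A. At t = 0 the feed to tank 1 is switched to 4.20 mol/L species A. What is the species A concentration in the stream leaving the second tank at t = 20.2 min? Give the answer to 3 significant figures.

1.12 mol/L

Each tank obeys Vᵢ dCᵢ/dt = Q(Cᵢ₋₁ − Cᵢ), so τᵢ = Vᵢ/Q.
τ₁ = 31.6/1.82 = 17.363 min; τ₂ = 41.7/1.82 = 22.912 min.
Tank 1: C₁ = C_in(1 − e^(−t/τ₁)). Tank 2 (τ₁ ≠ τ₂): C₂ = C_in[1 − (τ₁ e^(−t/τ₁) − τ₂ e^(−t/τ₂))/(τ₁ − τ₂)].
At t = 20.2: e^(−t/τ₁) = 0.31242, e^(−t/τ₂) = 0.41411.
C₂ = 4.20·[1 − (17.363·0.31242 − 22.912·0.41411)/(-5.5495)] = 4.20·0.26773 = 1.1245 mol/L.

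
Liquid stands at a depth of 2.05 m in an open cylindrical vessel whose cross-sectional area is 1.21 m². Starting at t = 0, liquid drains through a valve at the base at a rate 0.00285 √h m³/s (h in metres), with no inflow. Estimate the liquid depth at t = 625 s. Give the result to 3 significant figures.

0.484 m

Volume balance on the tank: A dh/dt = −0.00285 √h.
Separate and integrate: 2(√h − √h₀) = −(0.00285/A) t.
√h = √2.05 − 0.00285·625/(2·1.21) = 1.4318 − 0.73605 = 0.69573.
h = 0.69573² = 0.48404 m.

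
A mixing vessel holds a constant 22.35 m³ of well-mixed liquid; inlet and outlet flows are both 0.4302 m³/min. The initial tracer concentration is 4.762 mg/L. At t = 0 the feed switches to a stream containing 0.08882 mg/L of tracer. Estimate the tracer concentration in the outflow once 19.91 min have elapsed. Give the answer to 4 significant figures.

Unsteady species balance (constant V, well mixed): V dC/dt = Q(C_in − C).
Rewrite as dC/dt + C/τ = C_in/τ, τ = V/Q = 51.9526 min.
C approaches C_in exponentially: C(t) = C_in + (C₀ − C_in) e^(−t/τ).
C(19.91) = 0.08882 + (4.762 − 0.08882)·e^(−19.91/51.9526) = 0.08882 + (4.67318)·0.681653 = 3.27431 mg/L.

3.274 mg/L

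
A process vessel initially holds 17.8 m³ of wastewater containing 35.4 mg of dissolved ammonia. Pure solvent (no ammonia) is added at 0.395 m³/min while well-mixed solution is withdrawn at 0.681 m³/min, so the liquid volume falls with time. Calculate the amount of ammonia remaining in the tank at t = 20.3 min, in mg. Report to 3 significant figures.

13.8 mg

Total volume: dV/dt = Q_in − Q_out = -0.28600 m³/min, so V(t) = 17.8 − 0.28600 t and V(20.3) = 11.994 m³.
Solute balance: dm/dt = 0 − Q_out C = −Q_out m/V(t).
dm/m = −Q_out dt/(V₀ − 0.28600 t); integrating gives ln(m/m₀) = −(Q_out/(Q_in−Q_out)) ln(V/V₀).
m = m₀ (V₀/V)^(Q_out/(Q_in−Q_out)) = 35.4 × (17.8/11.994)^(-2.3811) = 13.828 mg.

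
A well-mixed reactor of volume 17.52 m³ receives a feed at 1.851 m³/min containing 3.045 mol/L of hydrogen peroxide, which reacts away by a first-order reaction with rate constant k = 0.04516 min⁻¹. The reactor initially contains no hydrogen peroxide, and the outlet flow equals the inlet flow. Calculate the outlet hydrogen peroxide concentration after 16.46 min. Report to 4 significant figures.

1.955 mol/L

Accumulation = in − out − consumed: V dC/dt = Q C_in − Q C − k V C.
This is linear with rate a = Q/V + k = 0.150811 min⁻¹.
C_ss = Q C_in/(Q + kV) = 2.13318 mol/L; C(t) = C_ss + (C₀ − C_ss) e^(−a t).
C(16.46) = 2.13318 + (-2.13318)·e^(−0.150811·16.46) = 2.13318 + (-2.13318)·0.0835472 = 1.95496 mol/L.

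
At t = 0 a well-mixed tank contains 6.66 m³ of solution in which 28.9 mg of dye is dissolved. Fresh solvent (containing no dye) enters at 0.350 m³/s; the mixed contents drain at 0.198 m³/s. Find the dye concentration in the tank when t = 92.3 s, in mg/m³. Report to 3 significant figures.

Let m(t) be the amount of dye. Volume: V(t) = V₀ + (Q_in − Q_out) t = 6.66 + 0.15200 t; V(92.3) = 20.690 m³.
Solute balance: dm/dt = 0 − Q_out C = −Q_out m/V(t).
Separate: dm/m = −Q_out dt/V(t) ⇒ ln(m/m₀) = −(Q_out/(Q_in−Q_out)) ln(V/V₀).
m = m₀ (V₀/V)^(Q_out/(Q_in−Q_out)) = 28.9 × (6.66/20.690)^(1.3026) = 6.6015 mg.
C = m/V = 6.6015/20.690 = 0.31907 mg/m³.

0.319 mg/m³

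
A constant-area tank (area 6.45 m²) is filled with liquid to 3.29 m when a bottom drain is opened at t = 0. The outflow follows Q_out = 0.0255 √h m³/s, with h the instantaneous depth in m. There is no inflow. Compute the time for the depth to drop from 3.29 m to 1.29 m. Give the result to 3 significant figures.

A dh/dt = −Q_out = −0.0255 √h.
This is separable: 2 d(√h)/dt = −0.0255/A, so √h = √h₀ − (0.0255/(2A)) t.
t = 2A(√h₀ − √h)/0.0255 = 2·6.45·(√3.29 − √1.29)/0.0255
  = 12.900 × (1.8138 − 1.1358) / 0.0255 = 343.02 s.

343 s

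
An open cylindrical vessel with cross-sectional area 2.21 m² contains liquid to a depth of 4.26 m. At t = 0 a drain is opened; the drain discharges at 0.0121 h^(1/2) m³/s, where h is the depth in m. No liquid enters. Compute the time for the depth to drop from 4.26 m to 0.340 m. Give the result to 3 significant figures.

541 s

Volume balance on the tank: A dh/dt = −0.0121 √h.
This is separable: 2 d(√h)/dt = −0.0121/A, so √h = √h₀ − (0.0121/(2A)) t.
t = 2A(√h₀ − √h)/0.0121 = 2·2.21·(√4.26 − √0.340)/0.0121
  = 4.4200 × (2.0640 − 0.58310) / 0.0121 = 540.95 s.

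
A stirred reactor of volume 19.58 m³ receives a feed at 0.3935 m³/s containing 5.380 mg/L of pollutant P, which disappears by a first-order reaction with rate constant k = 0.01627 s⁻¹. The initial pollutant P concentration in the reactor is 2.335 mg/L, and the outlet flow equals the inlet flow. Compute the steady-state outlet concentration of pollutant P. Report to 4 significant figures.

V dC/dt = Q(C_in − C) − k V C.
Steady state (dC/dt = 0): C_ss = Q C_in/(Q + kV) = C_in/(1 + kV/Q).
C_ss = 0.3935·5.380/(0.3935 + 0.01627·19.58) = 2.11703/0.712067 = 2.97308 mg/L.

2.973 mg/L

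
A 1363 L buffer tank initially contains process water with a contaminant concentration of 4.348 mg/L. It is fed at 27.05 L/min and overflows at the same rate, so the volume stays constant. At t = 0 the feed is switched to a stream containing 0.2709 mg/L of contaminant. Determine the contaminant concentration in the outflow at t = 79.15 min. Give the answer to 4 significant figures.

1.118 mg/L

Transient balance on the dissolved component: V dC/dt = Q(C_in − C).
Rewrite as dC/dt + C/τ = C_in/τ, τ = V/Q = 50.3882 min.
Solution: C(t) = C_in + (C₀ − C_in) e^(−t/τ).
C(79.15) = 0.2709 + (4.348 − 0.2709)·e^(−79.15/50.3882) = 0.2709 + (4.07710)·0.207878 = 1.11844 mg/L.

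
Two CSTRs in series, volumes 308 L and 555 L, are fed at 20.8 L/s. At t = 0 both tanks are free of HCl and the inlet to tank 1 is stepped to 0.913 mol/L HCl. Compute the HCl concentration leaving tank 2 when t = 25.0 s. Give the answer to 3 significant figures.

0.320 mol/L

Each tank obeys Vᵢ dCᵢ/dt = Q(Cᵢ₋₁ − Cᵢ), so τᵢ = Vᵢ/Q.
τ₁ = 308/20.8 = 14.808 s; τ₂ = 555/20.8 = 26.683 s.
Solving the cascade with C₁(0)=C₂(0)=0 gives C₂(t) = C_in[1 − (τ₁ e^(−t/τ₁) − τ₂ e^(−t/τ₂))/(τ₁ − τ₂)].
At t = 25.0: e^(−t/τ₁) = 0.18483, e^(−t/τ₂) = 0.39183.
C₂ = 0.913·[1 − (14.808·0.18483 − 26.683·0.39183)/(-11.875)] = 0.913·0.35006 = 0.31960 mol/L.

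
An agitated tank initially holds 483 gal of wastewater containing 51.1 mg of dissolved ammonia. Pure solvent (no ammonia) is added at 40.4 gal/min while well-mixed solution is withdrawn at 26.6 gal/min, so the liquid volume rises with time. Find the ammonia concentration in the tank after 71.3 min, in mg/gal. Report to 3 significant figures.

0.00409 mg/gal

Total volume: dV/dt = Q_in − Q_out = 13.800 gal/min, so V(t) = 483 + 13.800 t and V(71.3) = 1466.9 gal.
Solute balance: dm/dt = 0 − Q_out C = −Q_out m/V(t).
dm/m = −Q_out dt/(V₀ + 13.800 t); integrating gives ln(m/m₀) = −(Q_out/(Q_in−Q_out)) ln(V/V₀).
m = m₀ (V₀/V)^(Q_out/(Q_in−Q_out)) = 51.1 × (483/1466.9)^(1.9275) = 6.0042 mg.
C = m/V = 6.0042/1466.9 = 0.0040930 mg/gal.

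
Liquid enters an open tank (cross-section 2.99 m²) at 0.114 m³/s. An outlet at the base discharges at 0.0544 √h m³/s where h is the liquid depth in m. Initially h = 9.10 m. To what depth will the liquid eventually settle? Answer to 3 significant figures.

A dh/dt = Q_in − 0.0544 √h. Steady state requires inflow = outflow:
Q_in = 0.0544 √h_ss ⇒ √h_ss = 0.114/0.0544 = 2.0956.
h_ss = 2.0956² = 4.3915 m. (Since h₀ = 9.10 m > h_ss, the level will fall toward this value.)

4.39 m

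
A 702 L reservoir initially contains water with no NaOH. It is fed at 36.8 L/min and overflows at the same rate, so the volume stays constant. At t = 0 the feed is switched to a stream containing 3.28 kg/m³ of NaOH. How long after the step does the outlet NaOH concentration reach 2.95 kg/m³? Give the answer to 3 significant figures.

Species balance: V dC/dt = Q(C_in − C) ⇒ τ = V/Q = 19.076 min.
C(t) = C_in + (C₀ − C_in) e^(−t/τ). Set C = 2.95 and solve for t:
e^(−t/τ) = (C − C_in)/(C₀ − C_in) = (2.95 − 3.28)/(0 − 3.28) = 0.10061
t = −τ ln(…) = 19.076 × 2.2965 = 43.808 min.

43.8 min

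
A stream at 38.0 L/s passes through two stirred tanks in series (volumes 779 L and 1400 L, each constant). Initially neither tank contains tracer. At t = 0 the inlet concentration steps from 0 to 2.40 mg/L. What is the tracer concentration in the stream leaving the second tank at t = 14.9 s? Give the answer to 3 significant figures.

Species balance on tank i: dCᵢ/dt = (Cᵢ₋₁ − Cᵢ)/τᵢ with τᵢ = Vᵢ/Q.
τ₁ = 779/38.0 = 20.500 s; τ₂ = 1400/38.0 = 36.842 s.
Solving the cascade with C₁(0)=C₂(0)=0 gives C₂(t) = C_in[1 − (τ₁ e^(−t/τ₁) − τ₂ e^(−t/τ₂))/(τ₁ − τ₂)].
At t = 14.9: e^(−t/τ₁) = 0.48344, e^(−t/τ₂) = 0.66736.
C₂ = 2.40·[1 − (20.500·0.48344 − 36.842·0.66736)/(-16.342)] = 2.40·0.10193 = 0.24463 mg/L.

0.245 mg/L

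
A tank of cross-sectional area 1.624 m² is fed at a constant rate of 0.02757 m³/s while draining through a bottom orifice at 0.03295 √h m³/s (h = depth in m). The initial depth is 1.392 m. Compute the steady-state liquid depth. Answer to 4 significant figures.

A dh/dt = Q_in − 0.03295 √h. Steady state requires inflow = outflow:
Q_in = 0.03295 √h_ss ⇒ √h_ss = 0.02757/0.03295 = 0.836722.
h_ss = 0.836722² = 0.700104 m. (Since h₀ = 1.392 m > h_ss, the level will fall toward this value.)

0.7001 m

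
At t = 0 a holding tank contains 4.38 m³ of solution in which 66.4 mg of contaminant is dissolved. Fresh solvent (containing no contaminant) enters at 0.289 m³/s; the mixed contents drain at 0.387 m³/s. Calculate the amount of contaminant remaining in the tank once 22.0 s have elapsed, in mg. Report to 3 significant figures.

Total volume: dV/dt = Q_in − Q_out = -0.098000 m³/s, so V(t) = 4.38 − 0.098000 t and V(22.0) = 2.2240 m³.
Solute balance: dm/dt = 0 − Q_out C = −Q_out m/V(t).
dm/m = −Q_out dt/(V₀ − 0.098000 t); integrating gives ln(m/m₀) = −(Q_out/(Q_in−Q_out)) ln(V/V₀).
m = m₀ (V₀/V)^(Q_out/(Q_in−Q_out)) = 66.4 × (4.38/2.2240)^(-3.9490) = 4.5691 mg.

4.57 mg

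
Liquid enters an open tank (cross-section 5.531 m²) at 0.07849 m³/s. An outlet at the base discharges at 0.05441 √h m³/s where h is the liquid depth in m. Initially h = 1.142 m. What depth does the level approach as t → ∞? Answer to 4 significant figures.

2.081 m

Unsteady balance on liquid volume: A dh/dt = Q_in − 0.05441 √h. At steady state dh/dt = 0:
Q_in = 0.05441 √h_ss ⇒ √h_ss = 0.07849/0.05441 = 1.44257.
h_ss = 1.44257² = 2.08100 m. (Since h₀ = 1.142 m < h_ss, the level will rise toward this value.)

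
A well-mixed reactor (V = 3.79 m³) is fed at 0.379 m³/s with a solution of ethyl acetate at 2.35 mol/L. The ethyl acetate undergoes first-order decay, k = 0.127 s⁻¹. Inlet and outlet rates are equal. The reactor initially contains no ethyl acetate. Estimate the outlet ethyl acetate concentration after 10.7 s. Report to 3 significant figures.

V dC/dt = Q(C_in − C) − k V C.
dC/dt = (Q/V) C_in − (Q/V + k) C; effective rate a = Q/V + k = 0.10000 + 0.127 = 0.22700 s⁻¹.
C_ss = Q C_in/(Q + kV) = 1.0352 mol/L; C(t) = C_ss + (C₀ − C_ss) e^(−a t).
C(10.7) = 1.0352 + (-1.0352)·e^(−0.22700·10.7) = 1.0352 + (-1.0352)·0.088134 = 0.94400 mol/L.

0.944 mol/L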